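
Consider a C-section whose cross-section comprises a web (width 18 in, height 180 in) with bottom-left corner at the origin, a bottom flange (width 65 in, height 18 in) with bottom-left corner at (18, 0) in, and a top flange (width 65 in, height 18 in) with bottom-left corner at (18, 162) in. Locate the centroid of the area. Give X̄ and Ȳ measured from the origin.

X̄ = 26.40 in, Ȳ = 90.00 in

web: A = 18 × 180 = 3240.00, centroid at (9.00, 90.00).
bottom flange: A = 65 × 18 = 1170.00, centroid at (50.50, 9.00).
top flange: A = 65 × 18 = 1170.00, centroid at (50.50, 171.00).
ΣA = 5580.00 in², ΣAX̄ = 147330.00 in³, ΣAȲ = 502200.00 in³.
X̄ = 147330.00/5580.00 = 26.40 in; Ȳ = 502200.00/5580.00 = 90.00 in.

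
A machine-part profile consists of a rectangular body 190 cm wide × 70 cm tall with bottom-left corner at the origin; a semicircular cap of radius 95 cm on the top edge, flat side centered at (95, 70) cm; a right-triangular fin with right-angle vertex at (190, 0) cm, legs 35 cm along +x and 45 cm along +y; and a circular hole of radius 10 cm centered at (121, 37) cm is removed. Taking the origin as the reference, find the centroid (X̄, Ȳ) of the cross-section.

X̄ = 97.71 cm, Ȳ = 72.62 cm

rectangular body: A = 190 × 70 = 13300.00, centroid at (95.00, 35.00).
semicircular top: A = ½π·95² = 14176.44, centroid at (95.00, 110.32).
triangular fin: A = ½·35·45 = 787.50, centroid at (201.67, 15.00).
hole: A = −π·10² = -314.16, centroid at (121.00, 37.00).
ΣA = 27949.78 cm²
ΣAX̄ = (13300.00)(95.00) + (14176.44)(95.00) + (787.50)(201.67) + (-314.16)(121.00) = 2731060.73 cm³
ΣAȲ = (13300.00)(35.00) + (14176.44)(110.32) + (787.50)(15.00) + (-314.16)(37.00) = 2029622.52 cm³
X̄ = 2731060.73 / 27949.78 = 97.71 cm
Ȳ = 2029622.52 / 27949.78 = 72.62 cm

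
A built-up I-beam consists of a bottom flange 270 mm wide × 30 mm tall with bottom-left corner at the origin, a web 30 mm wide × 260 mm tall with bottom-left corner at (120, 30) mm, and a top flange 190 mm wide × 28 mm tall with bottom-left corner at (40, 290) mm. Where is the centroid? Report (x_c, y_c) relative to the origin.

bottom flange: A = 270 × 30 = 8100.00, centroid at (135.00, 15.00).
web: A = 30 × 260 = 7800.00, centroid at (135.00, 160.00).
top flange: A = 190 × 28 = 5320.00, centroid at (135.00, 304.00).
ΣA = 21220.00 mm²
ΣAx_c = (8100.00)(135.00) + (7800.00)(135.00) + (5320.00)(135.00) = 2864700.00 mm³
ΣAy_c = (8100.00)(15.00) + (7800.00)(160.00) + (5320.00)(304.00) = 2986780.00 mm³
x_c = 2864700.00 / 21220.00 = 135.00 mm
y_c = 2986780.00 / 21220.00 = 140.75 mm

x_c = 135.00 mm, y_c = 140.75 mm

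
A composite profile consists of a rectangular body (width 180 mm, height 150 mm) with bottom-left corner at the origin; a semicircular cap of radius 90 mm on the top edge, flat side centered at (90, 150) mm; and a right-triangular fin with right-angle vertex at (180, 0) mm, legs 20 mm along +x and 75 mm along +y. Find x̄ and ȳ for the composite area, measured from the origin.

x̄ = 91.79 mm, ȳ = 109.66 mm

rectangular body: A = 180 × 150 = 27000.00, centroid at (90.00, 75.00).
semicircular top: A = ½π·90² = 12723.45, centroid at (90.00, 188.20).
triangular fin: A = ½·20·75 = 750.00, centroid at (186.67, 25.00).
ΣA = 40473.45 mm², ΣAx̄ = 3715110.52 mm³, ΣAȳ = 4438267.54 mm³.
x̄ = 3715110.52/40473.45 = 91.79 mm; ȳ = 4438267.54/40473.45 = 109.66 mm.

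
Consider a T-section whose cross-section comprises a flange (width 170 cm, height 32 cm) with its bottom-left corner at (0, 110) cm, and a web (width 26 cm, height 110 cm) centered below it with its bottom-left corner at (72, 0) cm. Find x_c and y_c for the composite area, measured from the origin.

web: A = 26 × 110 = 2860.00, centroid at (85.00, 55.00).
flange: A = 170 × 32 = 5440.00, centroid at (85.00, 126.00).
ΣA = 8300.00 cm², ΣAx_c = 705500.00 cm³, ΣAy_c = 842740.00 cm³.
x_c = 705500.00/8300.00 = 85.00 cm; y_c = 842740.00/8300.00 = 101.53 cm.

x_c = 85.00 cm, y_c = 101.53 cm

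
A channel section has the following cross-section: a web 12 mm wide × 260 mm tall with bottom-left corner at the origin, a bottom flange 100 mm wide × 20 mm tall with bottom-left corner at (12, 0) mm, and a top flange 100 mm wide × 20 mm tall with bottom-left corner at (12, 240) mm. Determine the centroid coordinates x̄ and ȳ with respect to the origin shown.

Part | A | x̄ᵢ | ȳᵢ | A·x̄ᵢ | A·ȳᵢ
web | 3120.00 | 6.00 | 130.00 | 18720.00 | 405600.00
bottom flange | 2000.00 | 62.00 | 10.00 | 124000.00 | 20000.00
top flange | 2000.00 | 62.00 | 250.00 | 124000.00 | 500000.00
Σ | 7120.00 |  |  | 266720.00 | 925600.00
x̄ = 266720.00 / 7120.00 = 37.46 mm
ȳ = 925600.00 / 7120.00 = 130.00 mm

x̄ = 37.46 mm, ȳ = 130.00 mm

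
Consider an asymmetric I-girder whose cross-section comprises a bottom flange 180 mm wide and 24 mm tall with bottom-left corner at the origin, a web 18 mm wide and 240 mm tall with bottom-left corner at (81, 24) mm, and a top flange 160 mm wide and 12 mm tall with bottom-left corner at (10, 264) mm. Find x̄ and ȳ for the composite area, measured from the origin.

Part | A | x̄ᵢ | ȳᵢ | A·x̄ᵢ | A·ȳᵢ
bottom flange | 4320.00 | 90.00 | 12.00 | 388800.00 | 51840.00
web | 4320.00 | 90.00 | 144.00 | 388800.00 | 622080.00
top flange | 1920.00 | 90.00 | 270.00 | 172800.00 | 518400.00
Σ | 10560.00 |  |  | 950400.00 | 1192320.00
x̄ = 950400.00 / 10560.00 = 90.00 mm
ȳ = 1192320.00 / 10560.00 = 112.91 mm

x̄ = 90.00 mm, ȳ = 112.91 mm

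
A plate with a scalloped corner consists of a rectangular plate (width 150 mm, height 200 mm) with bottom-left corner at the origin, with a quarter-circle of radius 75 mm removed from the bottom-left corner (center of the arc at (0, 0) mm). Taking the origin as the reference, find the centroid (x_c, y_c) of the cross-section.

x_c = 82.46 mm, y_c = 111.77 mm

plate: A = 150 × 200 = 30000.00, centroid at (75.00, 100.00).
removed quarter-circle: A = −¼π·75² = -4417.86, centroid at (31.83, 31.83).
ΣA = 25582.14 mm², ΣAx_c = 2109375.00 mm³, ΣAy_c = 2859375.00 mm³.
x_c = 2109375.00/25582.14 = 82.46 mm; y_c = 2859375.00/25582.14 = 111.77 mm.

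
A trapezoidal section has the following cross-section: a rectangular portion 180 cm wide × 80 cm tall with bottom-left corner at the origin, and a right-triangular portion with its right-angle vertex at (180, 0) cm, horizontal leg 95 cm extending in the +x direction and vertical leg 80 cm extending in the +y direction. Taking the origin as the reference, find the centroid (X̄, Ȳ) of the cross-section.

rectangular portion: A = 180 × 80 = 14400.00, centroid at (90.00, 40.00).
triangular portion: A = ½·95·80 = 3800.00, centroid at (211.67, 26.67).
ΣA = 18200.00 cm², ΣAX̄ = 2100333.33 cm³, ΣAȲ = 677333.33 cm³.
X̄ = 2100333.33/18200.00 = 115.40 cm; Ȳ = 677333.33/18200.00 = 37.22 cm.

X̄ = 115.40 cm, Ȳ = 37.22 cm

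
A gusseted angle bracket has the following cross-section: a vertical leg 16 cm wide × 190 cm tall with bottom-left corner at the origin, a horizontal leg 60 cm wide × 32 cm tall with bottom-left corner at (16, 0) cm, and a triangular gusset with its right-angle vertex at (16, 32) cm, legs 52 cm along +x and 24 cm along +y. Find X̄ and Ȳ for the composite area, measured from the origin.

vertical leg: A = 16 × 190 = 3040.00, centroid at (8.00, 95.00).
horizontal leg: A = 60 × 32 = 1920.00, centroid at (46.00, 16.00).
gusset: A = ½·52·24 = 624.00, centroid at (33.33, 40.00).
ΣA = 5584.00 cm²
ΣAX̄ = (3040.00)(8.00) + (1920.00)(46.00) + (624.00)(33.33) = 133440.00 cm³
ΣAȲ = (3040.00)(95.00) + (1920.00)(16.00) + (624.00)(40.00) = 344480.00 cm³
X̄ = 133440.00 / 5584.00 = 23.90 cm
Ȳ = 344480.00 / 5584.00 = 61.69 cm

X̄ = 23.90 cm, Ȳ = 61.69 cm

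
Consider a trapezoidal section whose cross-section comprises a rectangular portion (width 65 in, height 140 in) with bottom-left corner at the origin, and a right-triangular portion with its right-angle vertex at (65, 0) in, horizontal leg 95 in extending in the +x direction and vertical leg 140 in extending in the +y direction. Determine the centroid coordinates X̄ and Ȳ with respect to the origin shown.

Part | A | x̄ᵢ | ȳᵢ | A·x̄ᵢ | A·ȳᵢ
rectangular portion | 9100.00 | 32.50 | 70.00 | 295750.00 | 637000.00
triangular portion | 6650.00 | 96.67 | 46.67 | 642833.33 | 310333.33
Σ | 15750.00 |  |  | 938583.33 | 947333.33
X̄ = 938583.33 / 15750.00 = 59.59 in
Ȳ = 947333.33 / 15750.00 = 60.15 in

X̄ = 59.59 in, Ȳ = 60.15 in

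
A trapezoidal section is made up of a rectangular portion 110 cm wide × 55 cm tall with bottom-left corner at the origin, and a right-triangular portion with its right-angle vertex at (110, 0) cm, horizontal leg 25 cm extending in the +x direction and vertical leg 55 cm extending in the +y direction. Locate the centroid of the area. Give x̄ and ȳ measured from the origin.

x̄ = 61.46 cm, ȳ = 26.56 cm

Part | A | x̄ᵢ | ȳᵢ | A·x̄ᵢ | A·ȳᵢ
rectangular portion | 6050.00 | 55.00 | 27.50 | 332750.00 | 166375.00
triangular portion | 687.50 | 118.33 | 18.33 | 81354.17 | 12604.17
Σ | 6737.50 |  |  | 414104.17 | 178979.17
x̄ = 414104.17 / 6737.50 = 61.46 cm
ȳ = 178979.17 / 6737.50 = 26.56 cm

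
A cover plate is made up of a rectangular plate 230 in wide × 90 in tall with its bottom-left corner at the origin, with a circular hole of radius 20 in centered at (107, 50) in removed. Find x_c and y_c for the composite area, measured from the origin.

x_c = 115.52 in, y_c = 44.68 in

plate: A = 230 × 90 = 20700.00, centroid at (115.00, 45.00).
hole: A = −π·20² = -1256.64, centroid at (107.00, 50.00).
ΣA = 19443.36 in²
ΣAx_c = (20700.00)(115.00) + (-1256.64)(107.00) = 2246039.83 in³
ΣAy_c = (20700.00)(45.00) + (-1256.64)(50.00) = 868668.15 in³
x_c = 2246039.83 / 19443.36 = 115.52 in
y_c = 868668.15 / 19443.36 = 44.68 in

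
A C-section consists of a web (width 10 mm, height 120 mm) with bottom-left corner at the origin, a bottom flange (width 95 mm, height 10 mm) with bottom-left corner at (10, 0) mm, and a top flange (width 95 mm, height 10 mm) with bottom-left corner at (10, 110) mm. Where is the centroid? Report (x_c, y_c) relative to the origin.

x_c = 37.18 mm, y_c = 60.00 mm

web: A = 10 × 120 = 1200.00, centroid at (5.00, 60.00).
bottom flange: A = 95 × 10 = 950.00, centroid at (57.50, 5.00).
top flange: A = 95 × 10 = 950.00, centroid at (57.50, 115.00).
ΣA = 3100.00 mm², ΣAx_c = 115250.00 mm³, ΣAy_c = 186000.00 mm³.
x_c = 115250.00/3100.00 = 37.18 mm; y_c = 186000.00/3100.00 = 60.00 mm.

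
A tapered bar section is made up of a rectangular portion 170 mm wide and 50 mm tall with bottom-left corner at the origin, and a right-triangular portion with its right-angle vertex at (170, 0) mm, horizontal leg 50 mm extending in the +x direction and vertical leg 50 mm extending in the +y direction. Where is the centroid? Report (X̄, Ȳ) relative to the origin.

Part | A | x̄ᵢ | ȳᵢ | A·x̄ᵢ | A·ȳᵢ
rectangular portion | 8500.00 | 85.00 | 25.00 | 722500.00 | 212500.00
triangular portion | 1250.00 | 186.67 | 16.67 | 233333.33 | 20833.33
Σ | 9750.00 |  |  | 955833.33 | 233333.33
X̄ = 955833.33 / 9750.00 = 98.03 mm
Ȳ = 233333.33 / 9750.00 = 23.93 mm

X̄ = 98.03 mm, Ȳ = 23.93 mm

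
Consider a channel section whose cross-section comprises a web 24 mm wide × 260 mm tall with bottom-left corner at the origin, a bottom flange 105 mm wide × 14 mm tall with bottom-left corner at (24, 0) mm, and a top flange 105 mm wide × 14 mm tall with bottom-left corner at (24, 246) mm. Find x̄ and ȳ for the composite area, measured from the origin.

x̄ = 32.66 mm, ȳ = 130.00 mm

Part | A | x̄ᵢ | ȳᵢ | A·x̄ᵢ | A·ȳᵢ
web | 6240.00 | 12.00 | 130.00 | 74880.00 | 811200.00
bottom flange | 1470.00 | 76.50 | 7.00 | 112455.00 | 10290.00
top flange | 1470.00 | 76.50 | 253.00 | 112455.00 | 371910.00
Σ | 9180.00 |  |  | 299790.00 | 1193400.00
x̄ = 299790.00 / 9180.00 = 32.66 mm
ȳ = 1193400.00 / 9180.00 = 130.00 mm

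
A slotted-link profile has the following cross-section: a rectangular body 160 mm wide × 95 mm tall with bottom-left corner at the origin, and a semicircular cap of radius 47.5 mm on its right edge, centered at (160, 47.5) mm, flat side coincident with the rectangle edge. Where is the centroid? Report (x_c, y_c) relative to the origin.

rectangular body: A = 160 × 95 = 15200.00, centroid at (80.00, 47.50).
semicircular end: A = ½π·47.5² = 3544.11, centroid at (180.16, 47.50).
ΣA = 18744.11 mm², ΣAx_c = 1854505.39 mm³, ΣAy_c = 890345.19 mm³.
x_c = 1854505.39/18744.11 = 98.94 mm; y_c = 890345.19/18744.11 = 47.50 mm.

x_c = 98.94 mm, y_c = 47.50 mm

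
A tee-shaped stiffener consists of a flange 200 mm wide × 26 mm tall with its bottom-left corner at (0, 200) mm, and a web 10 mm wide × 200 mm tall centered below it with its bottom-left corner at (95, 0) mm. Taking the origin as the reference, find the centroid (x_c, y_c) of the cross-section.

Part | A | x̄ᵢ | ȳᵢ | A·x̄ᵢ | A·ȳᵢ
web | 2000.00 | 100.00 | 100.00 | 200000.00 | 200000.00
flange | 5200.00 | 100.00 | 213.00 | 520000.00 | 1107600.00
Σ | 7200.00 |  |  | 720000.00 | 1307600.00
x_c = 720000.00 / 7200.00 = 100.00 mm
y_c = 1307600.00 / 7200.00 = 181.61 mm

x_c = 100.00 mm, y_c = 181.61 mm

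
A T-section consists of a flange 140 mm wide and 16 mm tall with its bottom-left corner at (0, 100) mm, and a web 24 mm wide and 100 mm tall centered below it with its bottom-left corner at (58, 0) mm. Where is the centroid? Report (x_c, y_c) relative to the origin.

x_c = 70.00 mm, y_c = 78.00 mm

web: A = 24 × 100 = 2400.00, centroid at (70.00, 50.00).
flange: A = 140 × 16 = 2240.00, centroid at (70.00, 108.00).
ΣA = 4640.00 mm², ΣAx_c = 324800.00 mm³, ΣAy_c = 361920.00 mm³.
x_c = 324800.00/4640.00 = 70.00 mm; y_c = 361920.00/4640.00 = 78.00 mm.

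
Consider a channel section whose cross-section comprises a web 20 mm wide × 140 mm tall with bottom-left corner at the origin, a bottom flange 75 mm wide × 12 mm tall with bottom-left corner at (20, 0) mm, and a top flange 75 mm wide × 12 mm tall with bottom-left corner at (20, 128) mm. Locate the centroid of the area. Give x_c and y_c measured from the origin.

web: A = 20 × 140 = 2800.00, centroid at (10.00, 70.00).
bottom flange: A = 75 × 12 = 900.00, centroid at (57.50, 6.00).
top flange: A = 75 × 12 = 900.00, centroid at (57.50, 134.00).
ΣA = 4600.00 mm², ΣAx_c = 131500.00 mm³, ΣAy_c = 322000.00 mm³.
x_c = 131500.00/4600.00 = 28.59 mm; y_c = 322000.00/4600.00 = 70.00 mm.

x_c = 28.59 mm, y_c = 70.00 mm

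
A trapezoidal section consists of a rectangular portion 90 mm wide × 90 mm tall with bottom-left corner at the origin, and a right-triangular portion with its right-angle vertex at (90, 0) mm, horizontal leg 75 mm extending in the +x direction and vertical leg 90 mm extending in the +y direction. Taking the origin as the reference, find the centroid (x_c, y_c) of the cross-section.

rectangular portion: A = 90 × 90 = 8100.00, centroid at (45.00, 45.00).
triangular portion: A = ½·75·90 = 3375.00, centroid at (115.00, 30.00).
ΣA = 11475.00 mm², ΣAx_c = 752625.00 mm³, ΣAy_c = 465750.00 mm³.
x_c = 752625.00/11475.00 = 65.59 mm; y_c = 465750.00/11475.00 = 40.59 mm.

x_c = 65.59 mm, y_c = 40.59 mm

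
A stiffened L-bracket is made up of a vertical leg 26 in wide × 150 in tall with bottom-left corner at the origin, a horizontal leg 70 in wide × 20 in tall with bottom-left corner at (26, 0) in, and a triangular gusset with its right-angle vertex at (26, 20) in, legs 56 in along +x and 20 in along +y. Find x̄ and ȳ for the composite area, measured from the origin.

x̄ = 27.49 in, ȳ = 54.85 in

vertical leg: A = 26 × 150 = 3900.00, centroid at (13.00, 75.00).
horizontal leg: A = 70 × 20 = 1400.00, centroid at (61.00, 10.00).
gusset: A = ½·56·20 = 560.00, centroid at (44.67, 26.67).
ΣA = 5860.00 in²
ΣAx̄ = (3900.00)(13.00) + (1400.00)(61.00) + (560.00)(44.67) = 161113.33 in³
ΣAȳ = (3900.00)(75.00) + (1400.00)(10.00) + (560.00)(26.67) = 321433.33 in³
x̄ = 161113.33 / 5860.00 = 27.49 in
ȳ = 321433.33 / 5860.00 = 54.85 in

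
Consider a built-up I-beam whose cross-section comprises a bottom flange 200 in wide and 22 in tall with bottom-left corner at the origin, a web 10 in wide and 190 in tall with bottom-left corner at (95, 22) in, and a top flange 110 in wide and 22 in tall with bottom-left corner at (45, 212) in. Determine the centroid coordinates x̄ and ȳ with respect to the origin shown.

x̄ = 100.00 in, ȳ = 92.93 in

bottom flange: A = 200 × 22 = 4400.00, centroid at (100.00, 11.00).
web: A = 10 × 190 = 1900.00, centroid at (100.00, 117.00).
top flange: A = 110 × 22 = 2420.00, centroid at (100.00, 223.00).
ΣA = 8720.00 in², ΣAx̄ = 872000.00 in³, ΣAȳ = 810360.00 in³.
x̄ = 872000.00/8720.00 = 100.00 in; ȳ = 810360.00/8720.00 = 92.93 in.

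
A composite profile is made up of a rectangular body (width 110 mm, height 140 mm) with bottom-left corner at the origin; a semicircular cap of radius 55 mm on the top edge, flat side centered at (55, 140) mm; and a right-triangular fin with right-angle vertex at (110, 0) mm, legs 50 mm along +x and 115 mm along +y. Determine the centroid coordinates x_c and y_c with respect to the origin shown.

x_c = 63.95 mm, y_c = 85.31 mm

Part | A | x̄ᵢ | ȳᵢ | A·x̄ᵢ | A·ȳᵢ
rectangular body | 15400.00 | 55.00 | 70.00 | 847000.00 | 1078000.00
semicircular top | 4751.66 | 55.00 | 163.34 | 261341.24 | 776148.91
triangular fin | 2875.00 | 126.67 | 38.33 | 364166.67 | 110208.33
Σ | 23026.66 |  |  | 1472507.91 | 1964357.24
x_c = 1472507.91 / 23026.66 = 63.95 mm
y_c = 1964357.24 / 23026.66 = 85.31 mm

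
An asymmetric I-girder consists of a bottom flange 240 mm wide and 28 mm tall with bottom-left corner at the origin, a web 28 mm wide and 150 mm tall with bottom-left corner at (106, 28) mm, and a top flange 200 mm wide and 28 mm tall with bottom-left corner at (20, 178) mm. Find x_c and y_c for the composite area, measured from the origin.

Part | A | x̄ᵢ | ȳᵢ | A·x̄ᵢ | A·ȳᵢ
bottom flange | 6720.00 | 120.00 | 14.00 | 806400.00 | 94080.00
web | 4200.00 | 120.00 | 103.00 | 504000.00 | 432600.00
top flange | 5600.00 | 120.00 | 192.00 | 672000.00 | 1075200.00
Σ | 16520.00 |  |  | 1982400.00 | 1601880.00
x_c = 1982400.00 / 16520.00 = 120.00 mm
y_c = 1601880.00 / 16520.00 = 96.97 mm

x_c = 120.00 mm, y_c = 96.97 mm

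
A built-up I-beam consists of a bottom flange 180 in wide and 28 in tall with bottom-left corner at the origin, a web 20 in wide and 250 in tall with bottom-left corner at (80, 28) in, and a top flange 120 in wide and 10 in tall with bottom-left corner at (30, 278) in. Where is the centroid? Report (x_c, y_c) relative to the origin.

bottom flange: A = 180 × 28 = 5040.00, centroid at (90.00, 14.00).
web: A = 20 × 250 = 5000.00, centroid at (90.00, 153.00).
top flange: A = 120 × 10 = 1200.00, centroid at (90.00, 283.00).
ΣA = 11240.00 in², ΣAx_c = 1011600.00 in³, ΣAy_c = 1175160.00 in³.
x_c = 1011600.00/11240.00 = 90.00 in; y_c = 1175160.00/11240.00 = 104.55 in.

x_c = 90.00 in, y_c = 104.55 in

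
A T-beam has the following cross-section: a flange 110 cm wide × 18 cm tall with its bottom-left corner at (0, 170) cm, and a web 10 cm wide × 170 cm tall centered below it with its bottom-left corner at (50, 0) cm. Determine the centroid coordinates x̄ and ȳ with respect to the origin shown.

web: A = 10 × 170 = 1700.00, centroid at (55.00, 85.00).
flange: A = 110 × 18 = 1980.00, centroid at (55.00, 179.00).
ΣA = 3680.00 cm², ΣAx̄ = 202400.00 cm³, ΣAȳ = 498920.00 cm³.
x̄ = 202400.00/3680.00 = 55.00 cm; ȳ = 498920.00/3680.00 = 135.58 cm.

x̄ = 55.00 cm, ȳ = 135.58 cm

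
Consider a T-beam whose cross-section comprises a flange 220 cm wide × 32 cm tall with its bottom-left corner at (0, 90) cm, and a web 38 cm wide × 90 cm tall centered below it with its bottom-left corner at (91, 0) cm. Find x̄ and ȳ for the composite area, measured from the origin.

web: A = 38 × 90 = 3420.00, centroid at (110.00, 45.00).
flange: A = 220 × 32 = 7040.00, centroid at (110.00, 106.00).
ΣA = 10460.00 cm², ΣAx̄ = 1150600.00 cm³, ΣAȳ = 900140.00 cm³.
x̄ = 1150600.00/10460.00 = 110.00 cm; ȳ = 900140.00/10460.00 = 86.06 cm.

x̄ = 110.00 cm, ȳ = 86.06 cm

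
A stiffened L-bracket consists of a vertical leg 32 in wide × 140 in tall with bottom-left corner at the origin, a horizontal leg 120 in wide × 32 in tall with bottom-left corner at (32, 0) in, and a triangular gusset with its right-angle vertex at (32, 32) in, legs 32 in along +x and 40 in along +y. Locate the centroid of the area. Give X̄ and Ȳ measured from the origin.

vertical leg: A = 32 × 140 = 4480.00, centroid at (16.00, 70.00).
horizontal leg: A = 120 × 32 = 3840.00, centroid at (92.00, 16.00).
gusset: A = ½·32·40 = 640.00, centroid at (42.67, 45.33).
ΣA = 8960.00 in², ΣAX̄ = 452266.67 in³, ΣAȲ = 404053.33 in³.
X̄ = 452266.67/8960.00 = 50.48 in; Ȳ = 404053.33/8960.00 = 45.10 in.

X̄ = 50.48 in, Ȳ = 45.10 in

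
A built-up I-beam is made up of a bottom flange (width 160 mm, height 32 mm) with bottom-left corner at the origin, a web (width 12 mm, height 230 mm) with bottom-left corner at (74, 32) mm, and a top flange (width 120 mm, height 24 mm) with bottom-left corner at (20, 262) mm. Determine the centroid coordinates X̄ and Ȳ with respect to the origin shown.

Part | A | x̄ᵢ | ȳᵢ | A·x̄ᵢ | A·ȳᵢ
bottom flange | 5120.00 | 80.00 | 16.00 | 409600.00 | 81920.00
web | 2760.00 | 80.00 | 147.00 | 220800.00 | 405720.00
top flange | 2880.00 | 80.00 | 274.00 | 230400.00 | 789120.00
Σ | 10760.00 |  |  | 860800.00 | 1276760.00
X̄ = 860800.00 / 10760.00 = 80.00 mm
Ȳ = 1276760.00 / 10760.00 = 118.66 mm

X̄ = 80.00 mm, Ȳ = 118.66 mm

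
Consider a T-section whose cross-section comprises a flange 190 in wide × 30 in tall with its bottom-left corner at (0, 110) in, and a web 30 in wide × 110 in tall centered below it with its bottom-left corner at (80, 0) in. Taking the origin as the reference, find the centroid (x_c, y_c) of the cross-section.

x_c = 95.00 in, y_c = 99.33 in

Part | A | x̄ᵢ | ȳᵢ | A·x̄ᵢ | A·ȳᵢ
web | 3300.00 | 95.00 | 55.00 | 313500.00 | 181500.00
flange | 5700.00 | 95.00 | 125.00 | 541500.00 | 712500.00
Σ | 9000.00 |  |  | 855000.00 | 894000.00
x_c = 855000.00 / 9000.00 = 95.00 in
y_c = 894000.00 / 9000.00 = 99.33 in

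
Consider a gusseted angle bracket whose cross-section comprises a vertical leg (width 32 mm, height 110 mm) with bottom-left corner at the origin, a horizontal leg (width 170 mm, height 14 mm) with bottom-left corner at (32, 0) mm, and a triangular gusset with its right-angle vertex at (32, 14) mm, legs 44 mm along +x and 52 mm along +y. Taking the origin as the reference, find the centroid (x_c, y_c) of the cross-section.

vertical leg: A = 32 × 110 = 3520.00, centroid at (16.00, 55.00).
horizontal leg: A = 170 × 14 = 2380.00, centroid at (117.00, 7.00).
gusset: A = ½·44·52 = 1144.00, centroid at (46.67, 31.33).
ΣA = 7044.00 mm², ΣAx_c = 388166.67 mm³, ΣAy_c = 246105.33 mm³.
x_c = 388166.67/7044.00 = 55.11 mm; y_c = 246105.33/7044.00 = 34.94 mm.

x_c = 55.11 mm, y_c = 34.94 mm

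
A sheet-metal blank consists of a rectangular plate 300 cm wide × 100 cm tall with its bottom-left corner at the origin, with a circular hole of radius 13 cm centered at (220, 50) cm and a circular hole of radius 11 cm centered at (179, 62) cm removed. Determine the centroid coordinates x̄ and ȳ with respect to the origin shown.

x̄ = 148.34 cm, ȳ = 49.84 cm

plate: A = 300 × 100 = 30000.00, centroid at (150.00, 50.00).
hole 1: A = −π·13² = -530.93, centroid at (220.00, 50.00).
hole 2: A = −π·11² = -380.13, centroid at (179.00, 62.00).
ΣA = 29088.94 cm², ΣAx̄ = 4315151.83 cm³, ΣAȳ = 1449885.31 cm³.
x̄ = 4315151.83/29088.94 = 148.34 cm; ȳ = 1449885.31/29088.94 = 49.84 cm.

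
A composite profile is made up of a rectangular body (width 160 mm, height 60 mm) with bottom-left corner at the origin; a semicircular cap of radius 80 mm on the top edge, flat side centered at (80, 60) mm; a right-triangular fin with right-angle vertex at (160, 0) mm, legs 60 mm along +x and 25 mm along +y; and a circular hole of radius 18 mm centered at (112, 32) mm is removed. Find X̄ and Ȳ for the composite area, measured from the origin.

X̄ = 82.19 mm, Ȳ = 62.22 mm

rectangular body: A = 160 × 60 = 9600.00, centroid at (80.00, 30.00).
semicircular top: A = ½π·80² = 10053.10, centroid at (80.00, 93.95).
triangular fin: A = ½·60·25 = 750.00, centroid at (180.00, 8.33).
hole: A = −π·18² = -1017.88, centroid at (112.00, 32.00).
ΣA = 19385.22 mm²
ΣAX̄ = (9600.00)(80.00) + (10053.10)(80.00) + (750.00)(180.00) + (-1017.88)(112.00) = 1593245.61 mm³
ΣAȲ = (9600.00)(30.00) + (10053.10)(93.95) + (750.00)(8.33) + (-1017.88)(32.00) = 1206197.09 mm³
X̄ = 1593245.61 / 19385.22 = 82.19 mm
Ȳ = 1206197.09 / 19385.22 = 62.22 mm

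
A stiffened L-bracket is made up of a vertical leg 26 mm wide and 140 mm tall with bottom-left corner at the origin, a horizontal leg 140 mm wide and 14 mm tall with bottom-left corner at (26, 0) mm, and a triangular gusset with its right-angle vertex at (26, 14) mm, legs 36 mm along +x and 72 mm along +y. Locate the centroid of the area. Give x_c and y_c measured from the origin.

x_c = 41.29 mm, y_c = 46.08 mm

Part | A | x̄ᵢ | ȳᵢ | A·x̄ᵢ | A·ȳᵢ
vertical leg | 3640.00 | 13.00 | 70.00 | 47320.00 | 254800.00
horizontal leg | 1960.00 | 96.00 | 7.00 | 188160.00 | 13720.00
gusset | 1296.00 | 38.00 | 38.00 | 49248.00 | 49248.00
Σ | 6896.00 |  |  | 284728.00 | 317768.00
x_c = 284728.00 / 6896.00 = 41.29 mm
y_c = 317768.00 / 6896.00 = 46.08 mm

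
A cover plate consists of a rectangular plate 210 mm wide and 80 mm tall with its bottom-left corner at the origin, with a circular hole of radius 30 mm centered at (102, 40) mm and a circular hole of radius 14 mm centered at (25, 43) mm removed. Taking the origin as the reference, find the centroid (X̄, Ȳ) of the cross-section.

X̄ = 109.32 mm, Ȳ = 39.86 mm

Part | A | x̄ᵢ | ȳᵢ | A·x̄ᵢ | A·ȳᵢ
plate | 16800.00 | 105.00 | 40.00 | 1764000.00 | 672000.00
hole 1 | -2827.43 | 102.00 | 40.00 | -288398.21 | -113097.34
hole 2 | -615.75 | 25.00 | 43.00 | -15393.80 | -26477.34
Σ | 13356.81 |  |  | 1460207.99 | 532425.32
X̄ = 1460207.99 / 13356.81 = 109.32 mm
Ȳ = 532425.32 / 13356.81 = 39.86 mm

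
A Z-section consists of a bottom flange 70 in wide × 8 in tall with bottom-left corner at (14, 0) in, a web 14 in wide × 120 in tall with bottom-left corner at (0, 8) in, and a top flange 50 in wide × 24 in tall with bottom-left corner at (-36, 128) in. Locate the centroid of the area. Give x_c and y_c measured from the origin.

Part | A | x̄ᵢ | ȳᵢ | A·x̄ᵢ | A·ȳᵢ
bottom flange | 560.00 | 49.00 | 4.00 | 27440.00 | 2240.00
web | 1680.00 | 7.00 | 68.00 | 11760.00 | 114240.00
top flange | 1200.00 | -11.00 | 140.00 | -13200.00 | 168000.00
Σ | 3440.00 |  |  | 26000.00 | 284480.00
x_c = 26000.00 / 3440.00 = 7.56 in
y_c = 284480.00 / 3440.00 = 82.70 in

x_c = 7.56 in, y_c = 82.70 in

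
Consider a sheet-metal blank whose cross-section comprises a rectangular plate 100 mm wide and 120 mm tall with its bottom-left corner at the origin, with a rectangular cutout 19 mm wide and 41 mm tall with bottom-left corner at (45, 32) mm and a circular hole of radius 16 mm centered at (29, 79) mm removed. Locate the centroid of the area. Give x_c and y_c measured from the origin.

x_c = 51.28 mm, y_c = 59.09 mm

plate: A = 100 × 120 = 12000.00, centroid at (50.00, 60.00).
hole 1: A = −(19 × 41) = -779.00, centroid at (54.50, 52.50).
hole 2: A = −π·16² = -804.25, centroid at (29.00, 79.00).
ΣA = 10416.75 mm², ΣAx_c = 534221.32 mm³, ΣAy_c = 615566.93 mm³.
x_c = 534221.32/10416.75 = 51.28 mm; y_c = 615566.93/10416.75 = 59.09 mm.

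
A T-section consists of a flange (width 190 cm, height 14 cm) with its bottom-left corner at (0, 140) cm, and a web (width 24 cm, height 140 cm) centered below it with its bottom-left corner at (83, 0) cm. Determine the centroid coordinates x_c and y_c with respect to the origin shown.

web: A = 24 × 140 = 3360.00, centroid at (95.00, 70.00).
flange: A = 190 × 14 = 2660.00, centroid at (95.00, 147.00).
ΣA = 6020.00 cm², ΣAx_c = 571900.00 cm³, ΣAy_c = 626220.00 cm³.
x_c = 571900.00/6020.00 = 95.00 cm; y_c = 626220.00/6020.00 = 104.02 cm.

x_c = 95.00 cm, y_c = 104.02 cm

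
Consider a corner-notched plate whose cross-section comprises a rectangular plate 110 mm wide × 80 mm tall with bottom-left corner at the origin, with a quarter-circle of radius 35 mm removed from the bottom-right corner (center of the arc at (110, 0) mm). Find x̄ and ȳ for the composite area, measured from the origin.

x̄ = 50.07 mm, ȳ = 43.09 mm

plate: A = 110 × 80 = 8800.00, centroid at (55.00, 40.00).
removed quarter-circle: A = −¼π·35² = -962.11, centroid at (95.15, 14.85).
ΣA = 7837.89 mm², ΣAx̄ = 392459.26 mm³, ΣAȳ = 337708.33 mm³.
x̄ = 392459.26/7837.89 = 50.07 mm; ȳ = 337708.33/7837.89 = 43.09 mm.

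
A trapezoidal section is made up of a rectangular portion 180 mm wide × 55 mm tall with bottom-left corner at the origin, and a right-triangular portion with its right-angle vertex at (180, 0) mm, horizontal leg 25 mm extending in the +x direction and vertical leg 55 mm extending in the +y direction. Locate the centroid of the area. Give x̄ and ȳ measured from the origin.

x̄ = 96.39 mm, ȳ = 26.90 mm

rectangular portion: A = 180 × 55 = 9900.00, centroid at (90.00, 27.50).
triangular portion: A = ½·25·55 = 687.50, centroid at (188.33, 18.33).
ΣA = 10587.50 mm², ΣAx̄ = 1020479.17 mm³, ΣAȳ = 284854.17 mm³.
x̄ = 1020479.17/10587.50 = 96.39 mm; ȳ = 284854.17/10587.50 = 26.90 mm.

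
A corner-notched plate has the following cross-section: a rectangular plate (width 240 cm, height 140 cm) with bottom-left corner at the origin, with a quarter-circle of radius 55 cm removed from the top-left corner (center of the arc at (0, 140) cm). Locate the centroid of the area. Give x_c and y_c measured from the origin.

x_c = 127.35 cm, y_c = 66.45 cm

plate: A = 240 × 140 = 33600.00, centroid at (120.00, 70.00).
removed quarter-circle: A = −¼π·55² = -2375.83, centroid at (23.34, 116.66).
ΣA = 31224.17 cm²
ΣAx_c = (33600.00)(120.00) + (-2375.83)(23.34) = 3976541.67 cm³
ΣAy_c = (33600.00)(70.00) + (-2375.83)(116.66) = 2074842.21 cm³
x_c = 3976541.67 / 31224.17 = 127.35 cm
y_c = 2074842.21 / 31224.17 = 66.45 cm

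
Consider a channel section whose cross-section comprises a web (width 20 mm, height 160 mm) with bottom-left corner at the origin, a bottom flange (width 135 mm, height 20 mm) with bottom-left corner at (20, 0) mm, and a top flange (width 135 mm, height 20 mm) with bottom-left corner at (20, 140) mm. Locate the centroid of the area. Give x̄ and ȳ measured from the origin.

x̄ = 58.66 mm, ȳ = 80.00 mm

web: A = 20 × 160 = 3200.00, centroid at (10.00, 80.00).
bottom flange: A = 135 × 20 = 2700.00, centroid at (87.50, 10.00).
top flange: A = 135 × 20 = 2700.00, centroid at (87.50, 150.00).
ΣA = 8600.00 mm², ΣAx̄ = 504500.00 mm³, ΣAȳ = 688000.00 mm³.
x̄ = 504500.00/8600.00 = 58.66 mm; ȳ = 688000.00/8600.00 = 80.00 mm.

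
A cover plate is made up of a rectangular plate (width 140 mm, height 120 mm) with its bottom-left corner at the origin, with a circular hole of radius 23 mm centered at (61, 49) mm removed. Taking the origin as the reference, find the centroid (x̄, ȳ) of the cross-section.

plate: A = 140 × 120 = 16800.00, centroid at (70.00, 60.00).
hole: A = −π·23² = -1661.90, centroid at (61.00, 49.00).
ΣA = 15138.10 mm², ΣAx̄ = 1074623.95 mm³, ΣAȳ = 926566.78 mm³.
x̄ = 1074623.95/15138.10 = 70.99 mm; ȳ = 926566.78/15138.10 = 61.21 mm.

x̄ = 70.99 mm, ȳ = 61.21 mm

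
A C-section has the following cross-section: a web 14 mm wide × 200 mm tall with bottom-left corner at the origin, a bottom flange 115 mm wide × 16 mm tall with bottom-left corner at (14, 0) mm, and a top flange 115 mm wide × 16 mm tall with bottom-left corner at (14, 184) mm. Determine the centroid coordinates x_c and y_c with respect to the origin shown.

Part | A | x̄ᵢ | ȳᵢ | A·x̄ᵢ | A·ȳᵢ
web | 2800.00 | 7.00 | 100.00 | 19600.00 | 280000.00
bottom flange | 1840.00 | 71.50 | 8.00 | 131560.00 | 14720.00
top flange | 1840.00 | 71.50 | 192.00 | 131560.00 | 353280.00
Σ | 6480.00 |  |  | 282720.00 | 648000.00
x_c = 282720.00 / 6480.00 = 43.63 mm
y_c = 648000.00 / 6480.00 = 100.00 mm

x_c = 43.63 mm, y_c = 100.00 mm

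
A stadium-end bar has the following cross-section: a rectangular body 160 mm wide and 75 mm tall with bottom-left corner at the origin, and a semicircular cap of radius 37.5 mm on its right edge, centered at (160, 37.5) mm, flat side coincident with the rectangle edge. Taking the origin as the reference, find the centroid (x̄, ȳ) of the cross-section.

x̄ = 94.91 mm, ȳ = 37.50 mm

rectangular body: A = 160 × 75 = 12000.00, centroid at (80.00, 37.50).
semicircular end: A = ½π·37.5² = 2208.93, centroid at (175.92, 37.50).
ΣA = 14208.93 mm²
ΣAx̄ = (12000.00)(80.00) + (2208.93)(175.92) = 1348585.42 mm³
ΣAȳ = (12000.00)(37.50) + (2208.93)(37.50) = 532834.96 mm³
x̄ = 1348585.42 / 14208.93 = 94.91 mm
ȳ = 532834.96 / 14208.93 = 37.50 mm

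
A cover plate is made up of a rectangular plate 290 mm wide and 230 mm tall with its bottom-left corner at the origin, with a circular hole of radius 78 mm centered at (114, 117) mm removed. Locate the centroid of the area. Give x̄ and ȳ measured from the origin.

plate: A = 290 × 230 = 66700.00, centroid at (145.00, 115.00).
hole: A = −π·78² = -19113.45, centroid at (114.00, 117.00).
ΣA = 47586.55 mm², ΣAx̄ = 7492566.73 mm³, ΣAȳ = 5434226.38 mm³.
x̄ = 7492566.73/47586.55 = 157.45 mm; ȳ = 5434226.38/47586.55 = 114.20 mm.

x̄ = 157.45 mm, ȳ = 114.20 mm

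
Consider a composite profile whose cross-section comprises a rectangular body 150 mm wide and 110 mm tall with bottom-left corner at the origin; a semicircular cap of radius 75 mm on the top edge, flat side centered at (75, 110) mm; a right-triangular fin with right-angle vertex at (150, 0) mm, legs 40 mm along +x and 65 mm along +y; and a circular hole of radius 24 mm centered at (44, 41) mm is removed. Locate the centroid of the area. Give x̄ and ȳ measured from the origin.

rectangular body: A = 150 × 110 = 16500.00, centroid at (75.00, 55.00).
semicircular top: A = ½π·75² = 8835.73, centroid at (75.00, 141.83).
triangular fin: A = ½·40·65 = 1300.00, centroid at (163.33, 21.67).
hole: A = −π·24² = -1809.56, centroid at (44.00, 41.00).
ΣA = 24826.17 mm²
ΣAx̄ = (16500.00)(75.00) + (8835.73)(75.00) + (1300.00)(163.33) + (-1809.56)(44.00) = 2032892.51 mm³
ΣAȳ = (16500.00)(55.00) + (8835.73)(141.83) + (1300.00)(21.67) + (-1809.56)(41.00) = 2114655.04 mm³
x̄ = 2032892.51 / 24826.17 = 81.89 mm
ȳ = 2114655.04 / 24826.17 = 85.18 mm

x̄ = 81.89 mm, ȳ = 85.18 mm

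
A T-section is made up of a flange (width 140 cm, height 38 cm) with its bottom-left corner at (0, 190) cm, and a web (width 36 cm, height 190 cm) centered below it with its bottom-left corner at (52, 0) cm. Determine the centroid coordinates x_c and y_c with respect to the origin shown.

x_c = 70.00 cm, y_c = 144.88 cm

web: A = 36 × 190 = 6840.00, centroid at (70.00, 95.00).
flange: A = 140 × 38 = 5320.00, centroid at (70.00, 209.00).
ΣA = 12160.00 cm²
ΣAx_c = (6840.00)(70.00) + (5320.00)(70.00) = 851200.00 cm³
ΣAy_c = (6840.00)(95.00) + (5320.00)(209.00) = 1761680.00 cm³
x_c = 851200.00 / 12160.00 = 70.00 cm
y_c = 1761680.00 / 12160.00 = 144.88 cm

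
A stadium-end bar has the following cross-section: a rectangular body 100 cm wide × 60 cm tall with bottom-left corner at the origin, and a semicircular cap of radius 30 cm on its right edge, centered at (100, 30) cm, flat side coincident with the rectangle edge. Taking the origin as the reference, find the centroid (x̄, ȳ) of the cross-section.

x̄ = 61.96 cm, ȳ = 30.00 cm

rectangular body: A = 100 × 60 = 6000.00, centroid at (50.00, 30.00).
semicircular end: A = ½π·30² = 1413.72, centroid at (112.73, 30.00).
ΣA = 7413.72 cm²
ΣAx̄ = (6000.00)(50.00) + (1413.72)(112.73) = 459371.67 cm³
ΣAȳ = (6000.00)(30.00) + (1413.72)(30.00) = 222411.50 cm³
x̄ = 459371.67 / 7413.72 = 61.96 cm
ȳ = 222411.50 / 7413.72 = 30.00 cm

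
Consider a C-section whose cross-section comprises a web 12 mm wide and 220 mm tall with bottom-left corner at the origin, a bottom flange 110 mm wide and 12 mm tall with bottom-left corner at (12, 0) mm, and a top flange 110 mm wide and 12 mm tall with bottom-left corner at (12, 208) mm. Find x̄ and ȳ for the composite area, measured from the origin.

x̄ = 36.50 mm, ȳ = 110.00 mm

web: A = 12 × 220 = 2640.00, centroid at (6.00, 110.00).
bottom flange: A = 110 × 12 = 1320.00, centroid at (67.00, 6.00).
top flange: A = 110 × 12 = 1320.00, centroid at (67.00, 214.00).
ΣA = 5280.00 mm²
ΣAx̄ = (2640.00)(6.00) + (1320.00)(67.00) + (1320.00)(67.00) = 192720.00 mm³
ΣAȳ = (2640.00)(110.00) + (1320.00)(6.00) + (1320.00)(214.00) = 580800.00 mm³
x̄ = 192720.00 / 5280.00 = 36.50 mm
ȳ = 580800.00 / 5280.00 = 110.00 mm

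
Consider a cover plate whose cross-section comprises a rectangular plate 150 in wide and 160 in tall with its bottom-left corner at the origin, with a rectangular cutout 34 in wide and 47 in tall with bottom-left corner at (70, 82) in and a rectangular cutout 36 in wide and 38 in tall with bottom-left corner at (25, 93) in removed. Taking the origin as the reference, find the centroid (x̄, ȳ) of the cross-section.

Part | A | x̄ᵢ | ȳᵢ | A·x̄ᵢ | A·ȳᵢ
plate | 24000.00 | 75.00 | 80.00 | 1800000.00 | 1920000.00
hole 1 | -1598.00 | 87.00 | 105.50 | -139026.00 | -168589.00
hole 2 | -1368.00 | 43.00 | 112.00 | -58824.00 | -153216.00
Σ | 21034.00 |  |  | 1602150.00 | 1598195.00
x̄ = 1602150.00 / 21034.00 = 76.17 in
ȳ = 1598195.00 / 21034.00 = 75.98 in

x̄ = 76.17 in, ȳ = 75.98 in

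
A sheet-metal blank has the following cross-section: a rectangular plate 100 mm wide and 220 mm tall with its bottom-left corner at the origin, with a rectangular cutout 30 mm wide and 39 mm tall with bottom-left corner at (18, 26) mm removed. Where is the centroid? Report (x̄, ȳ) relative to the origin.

x̄ = 50.95 mm, ȳ = 113.62 mm

plate: A = 100 × 220 = 22000.00, centroid at (50.00, 110.00).
hole: A = −(30 × 39) = -1170.00, centroid at (33.00, 45.50).
ΣA = 20830.00 mm²
ΣAx̄ = (22000.00)(50.00) + (-1170.00)(33.00) = 1061390.00 mm³
ΣAȳ = (22000.00)(110.00) + (-1170.00)(45.50) = 2366765.00 mm³
x̄ = 1061390.00 / 20830.00 = 50.95 mm
ȳ = 2366765.00 / 20830.00 = 113.62 mm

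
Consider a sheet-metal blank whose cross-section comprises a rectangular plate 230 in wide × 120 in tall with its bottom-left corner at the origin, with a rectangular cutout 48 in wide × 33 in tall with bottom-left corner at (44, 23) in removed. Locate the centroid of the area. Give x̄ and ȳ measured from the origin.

x̄ = 117.86 in, ȳ = 61.25 in

plate: A = 230 × 120 = 27600.00, centroid at (115.00, 60.00).
hole: A = −(48 × 33) = -1584.00, centroid at (68.00, 39.50).
ΣA = 26016.00 in²
ΣAx̄ = (27600.00)(115.00) + (-1584.00)(68.00) = 3066288.00 in³
ΣAȳ = (27600.00)(60.00) + (-1584.00)(39.50) = 1593432.00 in³
x̄ = 3066288.00 / 26016.00 = 117.86 in
ȳ = 1593432.00 / 26016.00 = 61.25 in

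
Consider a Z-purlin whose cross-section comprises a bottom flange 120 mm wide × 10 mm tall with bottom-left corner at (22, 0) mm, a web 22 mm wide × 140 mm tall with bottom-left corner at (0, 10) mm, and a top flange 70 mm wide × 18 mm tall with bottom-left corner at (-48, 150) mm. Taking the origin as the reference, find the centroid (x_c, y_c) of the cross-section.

x_c = 20.92 mm, y_c = 81.72 mm

bottom flange: A = 120 × 10 = 1200.00, centroid at (82.00, 5.00).
web: A = 22 × 140 = 3080.00, centroid at (11.00, 80.00).
top flange: A = 70 × 18 = 1260.00, centroid at (-13.00, 159.00).
ΣA = 5540.00 mm²
ΣAx_c = (1200.00)(82.00) + (3080.00)(11.00) + (1260.00)(-13.00) = 115900.00 mm³
ΣAy_c = (1200.00)(5.00) + (3080.00)(80.00) + (1260.00)(159.00) = 452740.00 mm³
x_c = 115900.00 / 5540.00 = 20.92 mm
y_c = 452740.00 / 5540.00 = 81.72 mm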